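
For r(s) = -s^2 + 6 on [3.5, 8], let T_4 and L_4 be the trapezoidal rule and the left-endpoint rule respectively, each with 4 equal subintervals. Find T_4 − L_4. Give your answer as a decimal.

-29.109375

T_4 = -130.32421875.
L_4 = -101.21484375.
T_4 − L_4 = -29.109375.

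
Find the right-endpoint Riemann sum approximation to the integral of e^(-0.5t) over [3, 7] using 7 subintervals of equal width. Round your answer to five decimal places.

Δt = (7 − 3)/7 = 4/7.
Right endpoints: 25/7, 29/7, 33/7, 37/7, 41/7, 45/7, 7.
f(25/7) ≈ 0.16768, f(29/7) ≈ 0.12601, f(33/7) ≈ 0.09469, f(37/7) ≈ 0.07116, f(41/7) ≈ 0.05347, f(45/7) ≈ 0.04018, f(7) ≈ 0.03020.
Sum = Δt · [f(25/7) + f(29/7) + f(33/7) + ...].
Sum ≈ 0.33336.

0.33336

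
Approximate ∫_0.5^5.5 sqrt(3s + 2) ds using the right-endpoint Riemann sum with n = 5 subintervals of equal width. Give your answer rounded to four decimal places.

17.4054

Δs = (5.5 − 0.5)/5 = 1.
Right endpoints: 1.5, 2.5, 3.5, 4.5, 5.5.
f(1.5) ≈ 2.5495, f(2.5) ≈ 3.0822, f(3.5) ≈ 3.5355, f(4.5) ≈ 3.9370, f(5.5) ≈ 4.3012.
Sum = Δs · [f(1.5) + f(2.5) + f(3.5) + f(4.5) + f(5.5)].
Sum ≈ 17.4054.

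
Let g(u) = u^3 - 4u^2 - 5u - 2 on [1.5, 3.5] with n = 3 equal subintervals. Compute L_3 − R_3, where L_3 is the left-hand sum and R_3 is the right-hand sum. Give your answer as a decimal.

L_3 ≈ -41.398148.
R_3 ≈ -48.398148.
L_3 − R_3 = 7.

7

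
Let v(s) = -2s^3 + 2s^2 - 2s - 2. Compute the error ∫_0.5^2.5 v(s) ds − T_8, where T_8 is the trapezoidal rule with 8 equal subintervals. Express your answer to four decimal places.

0.1458

Exact integral: ∫_0.5^2.5 v(s) ds ≈ -19.166667.
T_8 = -19.3125.
Error ≈ -19.166667 − (-19.3125) ≈ 0.1458.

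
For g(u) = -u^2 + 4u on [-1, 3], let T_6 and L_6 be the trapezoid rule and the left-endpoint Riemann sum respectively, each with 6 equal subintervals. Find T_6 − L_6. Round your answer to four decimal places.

2.6667

T_6 ≈ 6.370370.
L_6 ≈ 3.703704.
T_6 − L_6 ≈ 2.6667.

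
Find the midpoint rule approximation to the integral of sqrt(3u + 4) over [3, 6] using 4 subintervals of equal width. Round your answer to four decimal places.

Δu = (6 − 3)/4 = 0.75.
Midpoints: 3.375, 4.125, 4.875, 5.625.
f(3.375) ≈ 3.7583, f(4.125) ≈ 4.0466, f(4.875) ≈ 4.3157, f(5.625) ≈ 4.5689.
Sum = Δu · [f(3.375) + f(4.125) + f(4.875) + f(5.625)].
Sum ≈ 12.5171.

12.5171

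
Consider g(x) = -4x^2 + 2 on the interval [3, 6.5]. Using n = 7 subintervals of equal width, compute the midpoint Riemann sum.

Δx = (6.5 − 3)/7 = 0.5.
Midpoints: 3.25, 3.75, 4.25, 4.75, 5.25, 5.75, 6.25.
g(3.25) = -40.25, g(3.75) = -54.25, g(4.25) = -70.25, g(4.75) = -88.25, g(5.25) = -108.25, g(5.75) = -130.25, g(6.25) = -154.25.
Sum = Δx · [g(3.25) + g(3.75) + g(4.25) + ...].
Sum = -322.875.

-322.875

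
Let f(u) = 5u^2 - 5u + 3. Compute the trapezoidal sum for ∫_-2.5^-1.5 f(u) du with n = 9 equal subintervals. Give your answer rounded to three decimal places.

Δu = (-1.5 − (-2.5))/9 = 1/9.
f(-2.5) = 46.75, f(-43/18) = 14087/324, f(-41/18) = 13067/324, f(-13/6) = 1343/36, f(-37/18) = 11147/324, f(-35/18) = 10247/324, f(-11/6) = 1043/36, f(-31/18) = 8567/324, f(-29/18) = 7787/324, f(-1.5) = 21.75.
T_9 = (Δu/2)·[f(u_0) + 2f(u_1) + ... + 2f(u_{8}) + f(u_9)].
Sum ≈ 33.427.

33.427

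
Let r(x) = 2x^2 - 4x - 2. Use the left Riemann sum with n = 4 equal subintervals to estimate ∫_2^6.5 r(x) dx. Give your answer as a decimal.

Δx = (6.5 − 2)/4 = 1.125.
Left endpoints: 2, 3.125, 4.25, 5.375.
r(2) = -2, r(3.125) = 5.03125, r(4.25) = 17.125, r(5.375) = 34.28125.
Sum = Δx · [r(2) + r(3.125) + r(4.25) + r(5.375)].
Sum = 61.2421875.

61.2421875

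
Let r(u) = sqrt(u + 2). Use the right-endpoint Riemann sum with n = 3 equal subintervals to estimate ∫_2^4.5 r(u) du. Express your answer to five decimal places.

Δu = (4.5 − 2)/3 = 5/6.
Right endpoints: 17/6, 11/3, 4.5.
r(17/6) ≈ 2.19848, r(11/3) ≈ 2.38048, r(4.5) ≈ 2.54951.
Sum = Δu · [r(17/6) + r(11/3) + r(4.5)].
Sum ≈ 5.94039.

5.94039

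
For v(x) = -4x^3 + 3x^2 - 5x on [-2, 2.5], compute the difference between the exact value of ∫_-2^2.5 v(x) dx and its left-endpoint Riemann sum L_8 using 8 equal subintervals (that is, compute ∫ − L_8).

Exact integral: ∫_-2^2.5 v(x) dx = -5.0625.
L_8 = 25.9453125.
Error = -5.0625 − 25.9453125 = -31.0078125.

-31.0078125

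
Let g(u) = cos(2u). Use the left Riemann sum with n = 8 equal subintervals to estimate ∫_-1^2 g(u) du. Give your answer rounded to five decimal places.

Δu = (2 − (-1))/8 = 0.375.
Left endpoints: -1, -0.625, -0.25, 0.125, 0.5, 0.875, 1.25, 1.625.
g(-1) ≈ -0.41615, g(-0.625) ≈ 0.31532, g(-0.25) ≈ 0.87758, g(0.125) ≈ 0.96891, g(0.5) ≈ 0.54030, g(0.875) ≈ -0.17825, g(1.25) ≈ -0.80114, g(1.625) ≈ -0.99413.
Sum = Δu · [g(-1) + g(-0.625) + g(-0.25) + ...].
Sum ≈ 0.11717.

0.11717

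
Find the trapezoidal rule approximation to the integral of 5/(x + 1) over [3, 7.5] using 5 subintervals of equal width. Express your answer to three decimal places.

Δx = (7.5 − 3)/5 = 0.9.
f(3) = 1.25, f(3.9) = 50/49, f(4.8) = 25/29, f(5.7) = 50/67, f(6.6) = 25/38, f(7.5) = 10/17.
T_5 = (Δx/2)·[f(x_0) + 2f(x_1) + ... + 2f(x_{4}) + f(x_5)].
Sum ≈ 3.785.

3.785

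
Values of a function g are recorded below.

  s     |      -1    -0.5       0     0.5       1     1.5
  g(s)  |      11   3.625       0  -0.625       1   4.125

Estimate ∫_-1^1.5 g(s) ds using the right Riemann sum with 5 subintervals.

4.0625

Δs = 0.5.
Sum = 0.5·[3.625 + 0 + (-0.625) + 1 + 4.125] = 4.0625.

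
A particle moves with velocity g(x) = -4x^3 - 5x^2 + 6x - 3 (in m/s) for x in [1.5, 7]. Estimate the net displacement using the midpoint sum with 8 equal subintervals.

Δx = (7 − 1.5)/8 = 0.6875.
Midpoints: 1.84375, 2.53125, 3.21875, 3.90625, 4.59375, 5.28125, 5.96875, 6.65625.
g(1.84375) = -278571/8192, g(2.53125) = -694041/8192, g(3.21875) = -1383455/8192, g(3.90625) = -2410701/8192, g(4.59375) = -3839667/8192, g(5.28125) = -5734241/8192, g(5.96875) = -8158311/8192, g(6.65625) = -11175765/8192.
Sum = Δx · [g(1.84375) + g(2.53125) + g(3.21875) + ...].
Sum = -2826.09765625.

-2826.09765625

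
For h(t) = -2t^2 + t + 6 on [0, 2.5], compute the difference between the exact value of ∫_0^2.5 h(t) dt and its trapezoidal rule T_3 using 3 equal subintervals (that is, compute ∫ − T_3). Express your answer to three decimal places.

0.579

Exact integral: ∫_0^2.5 h(t) dt ≈ 7.70833.
T_3 ≈ 7.12963.
Error ≈ 7.70833 − 7.12963 ≈ 0.579.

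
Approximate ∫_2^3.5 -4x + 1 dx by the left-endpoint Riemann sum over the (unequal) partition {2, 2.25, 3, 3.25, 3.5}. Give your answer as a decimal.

Subinterval widths: 0.25, 0.75, 0.25, 0.25.
Left endpoints: 2, 2.25, 3, 3.25.
f(2) = -7, f(2.25) = -8, f(3) = -11, f(3.25) = -12.
Sum = Σ Δx_i · f(x_i).
Sum = -13.5.

-13.5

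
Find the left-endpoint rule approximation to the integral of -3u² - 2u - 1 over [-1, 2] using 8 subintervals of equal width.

Δu = (2 − (-1))/8 = 0.375.
Left endpoints: -1, -0.625, -0.25, 0.125, 0.5, 0.875, 1.25, 1.625.
f(-1) = -2, f(-0.625) = -0.921875, f(-0.25) = -0.6875, f(0.125) = -1.296875, f(0.5) = -2.75, f(0.875) = -5.046875, f(1.25) = -8.1875, f(1.625) = -12.171875.
Sum = Δu · [f(-1) + f(-0.625) + f(-0.25) + ...].
Sum = -12.3984375.

-12.3984375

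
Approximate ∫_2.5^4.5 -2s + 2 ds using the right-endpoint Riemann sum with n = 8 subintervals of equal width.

-10.5

Δs = (4.5 − 2.5)/8 = 0.25.
Right endpoints: 2.75, 3, 3.25, 3.5, 3.75, 4, 4.25, 4.5.
f(2.75) = -3.5, f(3) = -4, f(3.25) = -4.5, f(3.5) = -5, f(3.75) = -5.5, f(4) = -6, f(4.25) = -6.5, f(4.5) = -7.
Sum = Δs · [f(2.75) + f(3) + f(3.25) + ...].
Sum = -10.5.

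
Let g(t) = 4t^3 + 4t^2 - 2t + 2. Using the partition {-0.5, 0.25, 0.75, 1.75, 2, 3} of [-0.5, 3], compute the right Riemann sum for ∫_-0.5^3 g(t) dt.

Subinterval widths: 0.75, 0.5, 1, 0.25, 1.
Right endpoints: 0.25, 0.75, 1.75, 2, 3.
g(0.25) = 1.8125, g(0.75) = 4.4375, g(1.75) = 32.1875, g(2) = 46, g(3) = 140.
Sum = Σ Δt_i · g(t_i).
Sum = 187.265625.

187.265625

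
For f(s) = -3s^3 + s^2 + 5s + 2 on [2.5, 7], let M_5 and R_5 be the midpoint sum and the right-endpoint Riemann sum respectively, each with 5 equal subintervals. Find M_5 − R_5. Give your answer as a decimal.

M_5 = -1533.7715625.
R_5 = -1984.41.
M_5 − R_5 = 450.6384375.

450.6384375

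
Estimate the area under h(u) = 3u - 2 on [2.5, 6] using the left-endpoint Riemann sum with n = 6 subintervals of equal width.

Δu = (6 − 2.5)/6 = 7/12.
Left endpoints: 2.5, 37/12, 11/3, 4.25, 29/6, 65/12.
h(2.5) = 5.5, h(37/12) = 7.25, h(11/3) = 9, h(4.25) = 10.75, h(29/6) = 12.5, h(65/12) = 14.25.
Sum = Δu · [h(2.5) + h(37/12) + h(11/3) + ...].
Sum = 34.5625.

34.5625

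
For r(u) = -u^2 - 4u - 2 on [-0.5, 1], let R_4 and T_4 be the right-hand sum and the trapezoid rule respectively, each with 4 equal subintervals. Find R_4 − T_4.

-1.265625

R_4 = -6.17578125.
T_4 = -4.91015625.
R_4 − T_4 = -1.265625.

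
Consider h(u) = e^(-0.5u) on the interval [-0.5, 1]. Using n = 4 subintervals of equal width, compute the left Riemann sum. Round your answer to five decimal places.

Δu = (1 − (-0.5))/4 = 0.375.
Left endpoints: -0.5, -0.125, 0.25, 0.625.
h(-0.5) ≈ 1.28403, h(-0.125) ≈ 1.06449, h(0.25) ≈ 0.88250, h(0.625) ≈ 0.73162.
Sum = Δu · [h(-0.5) + h(-0.125) + h(0.25) + h(0.625)].
Sum ≈ 1.48599.

1.48599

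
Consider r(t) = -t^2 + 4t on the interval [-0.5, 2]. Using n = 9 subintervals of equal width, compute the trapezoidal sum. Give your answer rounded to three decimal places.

4.760

Δt = (2 − (-0.5))/9 = 5/18.
r(-0.5) = -2.25, r(-2/9) = -76/81, r(1/18) = 71/324, r(1/3) = 11/9, r(11/18) = 671/324, r(8/9) = 224/81, r(7/6) = 119/36, r(13/9) = 299/81, r(31/18) = 1271/324, r(2) = 4.
T_9 = (Δt/2)·[r(t_0) + 2r(t_1) + ... + 2r(t_{8}) + r(t_9)].
Sum ≈ 4.760.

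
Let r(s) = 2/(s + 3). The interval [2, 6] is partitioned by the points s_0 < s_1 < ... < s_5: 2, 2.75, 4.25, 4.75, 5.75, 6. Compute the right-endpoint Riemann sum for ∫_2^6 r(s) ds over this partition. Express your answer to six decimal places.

1.087822

Subinterval widths: 0.75, 1.5, 0.5, 1, 0.25.
Right endpoints: 2.75, 4.25, 4.75, 5.75, 6.
r(2.75) = 8/23, r(4.25) = 8/29, r(4.75) = 8/31, r(5.75) = 8/35, r(6) = 2/9.
Sum = Σ Δs_i · r(s_i).
Sum ≈ 1.087822.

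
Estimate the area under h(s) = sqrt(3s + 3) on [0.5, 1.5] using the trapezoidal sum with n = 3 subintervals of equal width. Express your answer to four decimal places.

2.4416

Δs = (1.5 − 0.5)/3 = 1/3.
h(0.5) ≈ 2.1213, h(5/6) ≈ 2.3452, h(7/6) ≈ 2.5495, h(1.5) ≈ 2.7386.
T_3 = (Δs/2)·[h(s_0) + 2h(s_1) + 2h(s_2) + h(s_3)].
Sum ≈ 2.4416.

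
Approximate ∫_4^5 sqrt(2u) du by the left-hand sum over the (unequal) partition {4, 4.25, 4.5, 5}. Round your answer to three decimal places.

2.936

Subinterval widths: 0.25, 0.25, 0.5.
Left endpoints: 4, 4.25, 4.5.
f(4) ≈ 2.828, f(4.25) ≈ 2.915, f(4.5) ≈ 3.000.
Sum = Σ Δu_i · f(u_i).
Sum ≈ 2.936.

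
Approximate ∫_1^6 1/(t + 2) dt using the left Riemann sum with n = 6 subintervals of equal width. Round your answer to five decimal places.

Δt = (6 − 1)/6 = 5/6.
Left endpoints: 1, 11/6, 8/3, 3.5, 13/3, 31/6.
f(1) = 1/3, f(11/6) = 6/23, f(8/3) = 3/14, f(3.5) = 2/11, f(13/3) = 3/19, f(31/6) = 6/43.
Sum = Δt · [f(1) + f(11/6) + f(8/3) + ...].
Sum ≈ 1.07311.

1.07311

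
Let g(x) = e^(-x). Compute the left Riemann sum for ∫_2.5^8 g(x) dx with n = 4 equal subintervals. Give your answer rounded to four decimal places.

Δx = (8 − 2.5)/4 = 1.375.
Left endpoints: 2.5, 3.875, 5.25, 6.625.
g(2.5) ≈ 0.0821, g(3.875) ≈ 0.0208, g(5.25) ≈ 0.0052, g(6.625) ≈ 0.0013.
Sum = Δx · [g(2.5) + g(3.875) + g(5.25) + g(6.625)].
Sum ≈ 0.1504.

0.1504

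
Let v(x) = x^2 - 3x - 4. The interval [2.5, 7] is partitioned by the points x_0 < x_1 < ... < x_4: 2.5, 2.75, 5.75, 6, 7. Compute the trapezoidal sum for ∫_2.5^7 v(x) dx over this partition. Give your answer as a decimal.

Subinterval widths: 0.25, 3, 0.25, 1.
v(2.5) = -5.25, v(2.75) = -4.6875, v(5.75) = 11.8125, v(6) = 14, v(7) = 24.
On each subinterval the trapezoid contributes (Δx_i/2)·[v(x_{i-1}) + v(x_i)].
Sum = 31.671875.

31.671875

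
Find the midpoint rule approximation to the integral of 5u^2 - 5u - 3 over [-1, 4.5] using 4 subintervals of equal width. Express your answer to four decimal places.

Δu = (4.5 − (-1))/4 = 1.375.
Midpoints: -0.3125, 1.0625, 2.4375, 3.8125.
f(-0.3125) = -0.94921875, f(1.0625) = -2.66796875, f(2.4375) = 14.51953125, f(3.8125) = 50.61328125.
Sum = Δu · [f(-0.3125) + f(1.0625) + f(2.4375) + f(3.8125)].
Sum ≈ 84.5840.

84.5840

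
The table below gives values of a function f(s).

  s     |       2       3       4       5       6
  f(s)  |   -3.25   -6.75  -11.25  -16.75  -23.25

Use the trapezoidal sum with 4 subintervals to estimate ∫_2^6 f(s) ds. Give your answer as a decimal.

-48

Δs = 1.
T_4 = (1/2)·[(-3.25) + 2·(-6.75) + 2·(-11.25) + 2·(-16.75) + (-23.25)] = -48.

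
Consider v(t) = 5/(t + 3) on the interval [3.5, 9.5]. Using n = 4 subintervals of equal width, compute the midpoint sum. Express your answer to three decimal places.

Δt = (9.5 − 3.5)/4 = 1.5.
Midpoints: 4.25, 5.75, 7.25, 8.75.
v(4.25) = 20/29, v(5.75) = 4/7, v(7.25) = 20/41, v(8.75) = 20/47.
Sum = Δt · [v(4.25) + v(5.75) + v(7.25) + v(8.75)].
Sum ≈ 3.262.

3.262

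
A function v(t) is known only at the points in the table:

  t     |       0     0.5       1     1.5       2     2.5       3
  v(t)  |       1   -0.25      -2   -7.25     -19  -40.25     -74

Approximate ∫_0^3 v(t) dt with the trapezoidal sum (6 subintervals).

Δt = 0.5.
T_6 = (0.5/2)·[1 + 2·(-0.25) + 2·(-2) + 2·(-7.25) + 2·(-19) + 2·(-40.25) + (-74)] = -52.625.

-52.625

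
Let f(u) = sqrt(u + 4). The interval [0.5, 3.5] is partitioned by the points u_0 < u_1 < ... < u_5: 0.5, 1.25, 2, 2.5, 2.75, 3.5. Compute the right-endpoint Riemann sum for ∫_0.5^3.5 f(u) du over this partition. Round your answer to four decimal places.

Subinterval widths: 0.75, 0.75, 0.5, 0.25, 0.75.
Right endpoints: 1.25, 2, 2.5, 2.75, 3.5.
f(1.25) ≈ 2.2913, f(2) ≈ 2.4495, f(2.5) ≈ 2.5495, f(2.75) ≈ 2.5981, f(3.5) ≈ 2.7386.
Sum = Σ Δu_i · f(u_i).
Sum ≈ 7.5338.

7.5338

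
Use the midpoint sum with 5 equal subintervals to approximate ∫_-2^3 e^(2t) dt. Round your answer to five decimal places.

Δt = (3 − (-2))/5 = 1.
Midpoints: -1.5, -0.5, 0.5, 1.5, 2.5.
f(-1.5) ≈ 0.04979, f(-0.5) ≈ 0.36788, f(0.5) ≈ 2.71828, f(1.5) ≈ 20.08554, f(2.5) ≈ 148.41316.
Sum = Δt · [f(-1.5) + f(-0.5) + f(0.5) + f(1.5) + f(2.5)].
Sum ≈ 171.63464.

171.63464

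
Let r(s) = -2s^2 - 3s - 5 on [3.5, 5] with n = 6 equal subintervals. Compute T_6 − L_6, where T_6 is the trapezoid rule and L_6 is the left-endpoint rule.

-3.75

T_6 = -81.40625.
L_6 = -77.65625.
T_6 − L_6 = -3.75.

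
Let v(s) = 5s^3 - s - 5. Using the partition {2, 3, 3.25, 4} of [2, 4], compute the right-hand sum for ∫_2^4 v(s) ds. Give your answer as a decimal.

Subinterval widths: 1, 0.25, 0.75.
Right endpoints: 3, 3.25, 4.
v(3) = 127, v(3.25) = 163.390625, v(4) = 311.
Sum = Σ Δs_i · v(s_i).
Sum = 401.09765625.

401.09765625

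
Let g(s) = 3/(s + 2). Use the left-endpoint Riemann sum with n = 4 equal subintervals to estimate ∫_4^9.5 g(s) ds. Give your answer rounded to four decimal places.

Δs = (9.5 − 4)/4 = 1.375.
Left endpoints: 4, 5.375, 6.75, 8.125.
g(4) = 0.5, g(5.375) = 24/59, g(6.75) = 12/35, g(8.125) = 8/27.
Sum = Δs · [g(4) + g(5.375) + g(6.75) + g(8.125)].
Sum ≈ 2.1257.

2.1257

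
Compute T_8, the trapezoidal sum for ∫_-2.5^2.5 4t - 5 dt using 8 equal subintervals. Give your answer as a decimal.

-25

Δt = (2.5 − (-2.5))/8 = 0.625.
f(-2.5) = -15, f(-1.875) = -12.5, f(-1.25) = -10, f(-0.625) = -7.5, f(0) = -5, f(0.625) = -2.5, f(1.25) = 0, f(1.875) = 2.5, f(2.5) = 5.
T_8 = (Δt/2)·[f(t_0) + 2f(t_1) + ... + 2f(t_{7}) + f(t_8)].
Sum = -25.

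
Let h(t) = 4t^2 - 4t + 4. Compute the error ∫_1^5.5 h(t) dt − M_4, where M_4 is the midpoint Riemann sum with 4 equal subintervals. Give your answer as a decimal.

1.8984375

Exact integral: ∫_1^5.5 h(t) dt = 180.
M_4 = 178.1015625.
Error = 180 − 178.1015625 = 1.8984375.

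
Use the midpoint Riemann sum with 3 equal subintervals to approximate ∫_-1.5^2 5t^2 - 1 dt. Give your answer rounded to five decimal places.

13.47338

Δt = (2 − (-1.5))/3 = 7/6.
Midpoints: -11/12, 0.25, 17/12.
f(-11/12) = 461/144, f(0.25) = -0.6875, f(17/12) = 1301/144.
Sum = Δt · [f(-11/12) + f(0.25) + f(17/12)].
Sum ≈ 13.47338.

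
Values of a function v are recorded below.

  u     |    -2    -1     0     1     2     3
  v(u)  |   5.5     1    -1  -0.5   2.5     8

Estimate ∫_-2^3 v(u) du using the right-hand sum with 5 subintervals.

Δu = 1.
Sum = 1·[1 + (-1) + (-0.5) + 2.5 + 8] = 10.

10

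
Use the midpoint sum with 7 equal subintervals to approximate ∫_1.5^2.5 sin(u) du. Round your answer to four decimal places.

Δu = (2.5 − 1.5)/7 = 1/7.
Midpoints: 11/7, 12/7, 13/7, 2, 15/7, 16/7, 17/7.
f(11/7) ≈ 1.0000, f(12/7) ≈ 0.9897, f(13/7) ≈ 0.9593, f(2) ≈ 0.9093, f(15/7) ≈ 0.8408, f(16/7) ≈ 0.7551, f(17/7) ≈ 0.6541.
Sum = Δu · [f(11/7) + f(12/7) + f(13/7) + ...].
Sum ≈ 0.8726.

0.8726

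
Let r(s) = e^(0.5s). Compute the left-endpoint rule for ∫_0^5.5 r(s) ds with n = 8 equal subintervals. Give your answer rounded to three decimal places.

Δs = (5.5 − 0)/8 = 0.6875.
Left endpoints: 0, 0.6875, 1.375, 2.0625, 2.75, 3.4375, 4.125, 4.8125.
r(0) ≈ 1.000, r(0.6875) ≈ 1.410, r(1.375) ≈ 1.989, r(2.0625) ≈ 2.805, r(2.75) ≈ 3.955, r(3.4375) ≈ 5.578, r(4.125) ≈ 7.866, r(4.8125) ≈ 11.092.
Sum = Δs · [r(0) + r(0.6875) + r(1.375) + ...].
Sum ≈ 24.540.

24.540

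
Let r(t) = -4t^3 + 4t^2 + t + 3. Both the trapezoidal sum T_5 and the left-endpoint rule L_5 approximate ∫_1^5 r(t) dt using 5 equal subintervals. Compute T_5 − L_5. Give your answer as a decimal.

T_5 = -448.32.
L_5 = -289.92.
T_5 − L_5 = -158.4.

-158.4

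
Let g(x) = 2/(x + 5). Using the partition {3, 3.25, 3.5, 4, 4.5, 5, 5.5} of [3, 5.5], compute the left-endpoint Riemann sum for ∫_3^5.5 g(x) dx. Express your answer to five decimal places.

Subinterval widths: 0.25, 0.25, 0.5, 0.5, 0.5, 0.5.
Left endpoints: 3, 3.25, 3.5, 4, 4.5, 5.
g(3) = 0.25, g(3.25) = 8/33, g(3.5) = 4/17, g(4) = 2/9, g(4.5) = 4/19, g(5) = 0.2.
Sum = Σ Δx_i · g(x_i).
Sum ≈ 0.55713.

0.55713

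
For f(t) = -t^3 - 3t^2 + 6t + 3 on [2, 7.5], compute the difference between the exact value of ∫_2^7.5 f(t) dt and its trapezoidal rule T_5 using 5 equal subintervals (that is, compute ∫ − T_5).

19.133125

Exact integral: ∫_2^7.5 f(t) dt = -1027.640625.
T_5 = -1046.77375.
Error = -1027.640625 − (-1046.77375) = 19.133125.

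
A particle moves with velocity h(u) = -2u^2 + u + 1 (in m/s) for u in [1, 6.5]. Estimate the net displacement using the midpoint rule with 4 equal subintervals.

-154.55859375

Δu = (6.5 − 1)/4 = 1.375.
Midpoints: 1.6875, 3.0625, 4.4375, 5.8125.
h(1.6875) = -3.0078125, h(3.0625) = -14.6953125, h(4.4375) = -33.9453125, h(5.8125) = -60.7578125.
Sum = Δu · [h(1.6875) + h(3.0625) + h(4.4375) + h(5.8125)].
Sum = -154.55859375.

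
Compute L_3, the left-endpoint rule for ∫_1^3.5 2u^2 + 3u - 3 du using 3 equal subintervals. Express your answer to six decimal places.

25.370370

Δu = (3.5 − 1)/3 = 5/6.
Left endpoints: 1, 11/6, 8/3.
f(1) = 2, f(11/6) = 83/9, f(8/3) = 173/9.
Sum = Δu · [f(1) + f(11/6) + f(8/3)].
Sum ≈ 25.370370.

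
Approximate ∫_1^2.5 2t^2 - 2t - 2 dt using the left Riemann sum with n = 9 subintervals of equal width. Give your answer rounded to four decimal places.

Δt = (2.5 − 1)/9 = 1/6.
Left endpoints: 1, 7/6, 4/3, 1.5, 5/3, 11/6, 2, 13/6, 7/3.
f(1) = -2, f(7/6) = -29/18, f(4/3) = -10/9, f(1.5) = -0.5, f(5/3) = 2/9, f(11/6) = 19/18, f(2) = 2, f(13/6) = 55/18, f(7/3) = 38/9.
Sum = Δt · [f(1) + f(7/6) + f(4/3) + ...].
Sum ≈ 0.8889.

0.8889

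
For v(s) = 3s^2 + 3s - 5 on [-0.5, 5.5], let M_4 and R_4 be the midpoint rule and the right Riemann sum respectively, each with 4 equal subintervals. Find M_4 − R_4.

-91.125

M_4 = 178.125.
R_4 = 269.25.
M_4 − R_4 = -91.125.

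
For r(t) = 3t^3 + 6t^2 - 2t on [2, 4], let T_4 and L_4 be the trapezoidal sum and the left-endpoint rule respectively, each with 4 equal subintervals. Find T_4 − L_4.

59

T_4 = 282.75.
L_4 = 223.75.
T_4 − L_4 = 59.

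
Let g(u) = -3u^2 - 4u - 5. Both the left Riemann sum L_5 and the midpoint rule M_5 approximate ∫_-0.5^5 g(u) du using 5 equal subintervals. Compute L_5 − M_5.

47.94625

L_5 = -152.515.
M_5 = -200.46125.
L_5 − M_5 = 47.94625.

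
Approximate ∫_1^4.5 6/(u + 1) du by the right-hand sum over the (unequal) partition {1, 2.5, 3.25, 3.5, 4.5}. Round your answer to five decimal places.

5.05449

Subinterval widths: 1.5, 0.75, 0.25, 1.
Right endpoints: 2.5, 3.25, 3.5, 4.5.
f(2.5) = 12/7, f(3.25) = 24/17, f(3.5) = 4/3, f(4.5) = 12/11.
Sum = Σ Δu_i · f(u_i).
Sum ≈ 5.05449.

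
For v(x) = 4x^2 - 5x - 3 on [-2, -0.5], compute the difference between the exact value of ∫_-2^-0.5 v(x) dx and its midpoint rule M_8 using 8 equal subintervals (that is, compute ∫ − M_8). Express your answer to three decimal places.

Exact integral: ∫_-2^-0.5 v(x) dx = 15.375.
M_8 ≈ 15.35742.
Error ≈ 15.375 − 15.35742 ≈ 0.018.

0.018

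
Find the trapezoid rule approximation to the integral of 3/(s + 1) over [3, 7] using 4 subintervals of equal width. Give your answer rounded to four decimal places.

Δs = (7 − 3)/4 = 1.
f(3) = 0.75, f(4) = 0.6, f(5) = 0.5, f(6) = 3/7, f(7) = 0.375.
T_4 = (Δs/2)·[f(s_0) + 2f(s_1) + 2f(s_2) + 2f(s_3) + f(s_4)].
Sum ≈ 2.0911.

2.0911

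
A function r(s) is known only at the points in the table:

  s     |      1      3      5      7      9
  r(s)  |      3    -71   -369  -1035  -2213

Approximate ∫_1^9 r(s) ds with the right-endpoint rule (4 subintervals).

-7376

Δs = 2.
Sum = 2·[(-71) + (-369) + (-1035) + (-2213)] = -7376.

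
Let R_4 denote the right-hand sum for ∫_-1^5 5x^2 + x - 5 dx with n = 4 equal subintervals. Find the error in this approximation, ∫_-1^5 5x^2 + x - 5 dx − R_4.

-105.75

Exact integral: ∫_-1^5 f(x) dx = 192.
R_4 = 297.75.
Error = 192 − 297.75 = -105.75.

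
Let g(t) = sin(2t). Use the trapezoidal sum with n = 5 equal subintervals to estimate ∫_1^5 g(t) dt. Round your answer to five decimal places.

0.16430

Δt = (5 − 1)/5 = 0.8.
g(1) ≈ 0.90930, g(1.8) ≈ -0.44252, g(2.6) ≈ -0.88345, g(3.4) ≈ 0.49411, g(4.2) ≈ 0.85460, g(5) ≈ -0.54402.
T_5 = (Δt/2)·[g(t_0) + 2g(t_1) + ... + 2g(t_{4}) + g(t_5)].
Sum ≈ 0.16430.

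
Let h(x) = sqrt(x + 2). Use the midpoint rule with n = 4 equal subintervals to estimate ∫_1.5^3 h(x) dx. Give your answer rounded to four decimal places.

3.0885

Δx = (3 − 1.5)/4 = 0.375.
Midpoints: 1.6875, 2.0625, 2.4375, 2.8125.
h(1.6875) ≈ 1.9203, h(2.0625) ≈ 2.0156, h(2.4375) ≈ 2.1065, h(2.8125) ≈ 2.1937.
Sum = Δx · [h(1.6875) + h(2.0625) + h(2.4375) + h(2.8125)].
Sum ≈ 3.0885.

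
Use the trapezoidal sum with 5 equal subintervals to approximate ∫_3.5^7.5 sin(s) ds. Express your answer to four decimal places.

Δs = (7.5 − 3.5)/5 = 0.8.
f(3.5) ≈ -0.3508, f(4.3) ≈ -0.9162, f(5.1) ≈ -0.9258, f(5.9) ≈ -0.3739, f(6.7) ≈ 0.4048, f(7.5) ≈ 0.9380.
T_5 = (Δs/2)·[f(s_0) + 2f(s_1) + ... + 2f(s_{4}) + f(s_5)].
Sum ≈ -1.2139.

-1.2139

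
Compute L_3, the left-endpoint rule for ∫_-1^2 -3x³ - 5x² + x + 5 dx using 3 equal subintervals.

5

Δx = (2 − (-1))/3 = 1.
Left endpoints: -1, 0, 1.
f(-1) = 2, f(0) = 5, f(1) = -2.
Sum = Δx · [f(-1) + f(0) + f(1)].
Sum = 5.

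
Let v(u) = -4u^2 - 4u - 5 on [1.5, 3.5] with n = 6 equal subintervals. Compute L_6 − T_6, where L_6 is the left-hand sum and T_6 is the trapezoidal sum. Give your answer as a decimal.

8

L_6 ≈ -74.81481.
T_6 ≈ -82.81481.
L_6 − T_6 = 8.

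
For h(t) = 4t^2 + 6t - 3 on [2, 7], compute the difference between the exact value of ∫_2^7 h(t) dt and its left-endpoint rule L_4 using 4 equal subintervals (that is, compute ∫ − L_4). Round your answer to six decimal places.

126.041667

Exact integral: ∫_2^7 h(t) dt ≈ 566.66666667.
L_4 = 440.625.
Error ≈ 566.66666667 − 440.625 ≈ 126.041667.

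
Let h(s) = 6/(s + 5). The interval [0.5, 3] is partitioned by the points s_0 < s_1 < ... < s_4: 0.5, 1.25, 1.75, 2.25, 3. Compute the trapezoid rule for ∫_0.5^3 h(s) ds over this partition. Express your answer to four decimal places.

2.2520

Subinterval widths: 0.75, 0.5, 0.5, 0.75.
h(0.5) = 12/11, h(1.25) = 0.96, h(1.75) = 8/9, h(2.25) = 24/29, h(3) = 0.75.
On each subinterval the trapezoid contributes (Δs_i/2)·[h(s_{i-1}) + h(s_i)].
Sum ≈ 2.2520.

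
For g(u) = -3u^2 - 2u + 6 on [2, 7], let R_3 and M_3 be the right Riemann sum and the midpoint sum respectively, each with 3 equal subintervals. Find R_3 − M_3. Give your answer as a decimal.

-131.25

R_3 ≈ -477.777778.
M_3 ≈ -346.527778.
R_3 − M_3 = -131.25.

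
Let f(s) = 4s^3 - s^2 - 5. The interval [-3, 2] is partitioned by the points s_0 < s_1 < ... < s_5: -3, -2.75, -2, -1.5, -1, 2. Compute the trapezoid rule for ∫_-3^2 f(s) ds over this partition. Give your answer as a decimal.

-82.125

Subinterval widths: 0.25, 0.75, 0.5, 0.5, 3.
f(-3) = -122, f(-2.75) = -95.75, f(-2) = -41, f(-1.5) = -20.75, f(-1) = -10, f(2) = 23.
On each subinterval the trapezoid contributes (Δs_i/2)·[f(s_{i-1}) + f(s_i)].
Sum = -82.125.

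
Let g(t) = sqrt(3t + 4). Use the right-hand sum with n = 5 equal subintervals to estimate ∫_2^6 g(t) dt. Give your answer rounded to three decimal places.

16.507

Δt = (6 − 2)/5 = 0.8.
Right endpoints: 2.8, 3.6, 4.4, 5.2, 6.
g(2.8) ≈ 3.521, g(3.6) ≈ 3.847, g(4.4) ≈ 4.147, g(5.2) ≈ 4.427, g(6) ≈ 4.690.
Sum = Δt · [g(2.8) + g(3.6) + g(4.4) + g(5.2) + g(6)].
Sum ≈ 16.507.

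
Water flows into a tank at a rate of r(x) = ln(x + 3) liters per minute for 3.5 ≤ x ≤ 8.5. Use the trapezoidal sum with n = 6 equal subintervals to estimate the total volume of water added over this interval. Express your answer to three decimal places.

Δx = (8.5 − 3.5)/6 = 5/6.
r(3.5) ≈ 1.872, r(13/3) ≈ 1.992, r(31/6) ≈ 2.100, r(6) ≈ 2.197, r(41/6) ≈ 2.286, r(23/3) ≈ 2.367, r(8.5) ≈ 2.442.
T_6 = (Δx/2)·[r(x_0) + 2r(x_1) + ... + 2r(x_{5}) + r(x_6)].
Sum ≈ 10.916.

10.916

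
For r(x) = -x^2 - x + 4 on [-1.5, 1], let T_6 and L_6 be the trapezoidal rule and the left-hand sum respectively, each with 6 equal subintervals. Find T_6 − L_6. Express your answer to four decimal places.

-0.2604

T_6 ≈ 9.094329.
L_6 ≈ 9.354745.
T_6 − L_6 ≈ -0.2604.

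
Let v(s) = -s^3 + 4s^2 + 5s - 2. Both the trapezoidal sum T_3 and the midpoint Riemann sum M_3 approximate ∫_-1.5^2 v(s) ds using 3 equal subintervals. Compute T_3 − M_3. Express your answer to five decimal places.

3.87066

T_3 ≈ 12.3877315.
M_3 ≈ 8.5170718.
T_3 − M_3 ≈ 3.87066.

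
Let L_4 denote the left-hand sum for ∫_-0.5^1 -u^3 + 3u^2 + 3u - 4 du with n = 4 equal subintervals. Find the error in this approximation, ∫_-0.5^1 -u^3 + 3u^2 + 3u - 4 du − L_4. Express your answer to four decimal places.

0.9756

Exact integral: ∫_-0.5^1 f(u) du = -3.984375.
L_4 ≈ -4.959961.
Error ≈ -3.984375 − (-4.959961) ≈ 0.9756.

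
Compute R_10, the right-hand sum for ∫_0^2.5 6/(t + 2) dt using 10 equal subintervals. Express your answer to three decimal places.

4.664

Δt = (2.5 − 0)/10 = 0.25.
Right endpoints: 0.25, 0.5, 0.75, 1, 1.25, 1.5, 1.75, 2, 2.25, 2.5.
f(0.25) = 8/3, f(0.5) = 2.4, f(0.75) = 24/11, f(1) = 2, f(1.25) = 24/13, f(1.5) = 12/7, f(1.75) = 1.6, f(2) = 1.5, f(2.25) = 24/17, f(2.5) = 4/3.
Sum = Δt · [f(0.25) + f(0.5) + f(0.75) + ...].
Sum ≈ 4.664.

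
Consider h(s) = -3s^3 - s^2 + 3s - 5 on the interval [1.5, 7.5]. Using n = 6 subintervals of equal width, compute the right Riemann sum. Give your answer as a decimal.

Δs = (7.5 − 1.5)/6 = 1.
Right endpoints: 2.5, 3.5, 4.5, 5.5, 6.5, 7.5.
h(2.5) = -50.625, h(3.5) = -135.375, h(4.5) = -285.125, h(5.5) = -517.875, h(6.5) = -851.625, h(7.5) = -1304.375.
Sum = Δs · [h(2.5) + h(3.5) + h(4.5) + ...].
Sum = -3145.

-3145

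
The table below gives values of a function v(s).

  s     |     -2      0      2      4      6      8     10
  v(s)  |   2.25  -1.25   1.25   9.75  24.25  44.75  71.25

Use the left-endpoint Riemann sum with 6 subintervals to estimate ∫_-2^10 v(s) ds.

162

Δs = 2.
Sum = 2·[2.25 + (-1.25) + 1.25 + 9.75 + 24.25 + 44.75] = 162.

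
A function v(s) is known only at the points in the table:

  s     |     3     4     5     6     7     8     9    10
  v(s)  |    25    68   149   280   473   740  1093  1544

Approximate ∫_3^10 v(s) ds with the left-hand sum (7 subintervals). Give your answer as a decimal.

Δs = 1.
Sum = 1·[25 + 68 + 149 + 280 + 473 + 740 + 1093] = 2828.

2828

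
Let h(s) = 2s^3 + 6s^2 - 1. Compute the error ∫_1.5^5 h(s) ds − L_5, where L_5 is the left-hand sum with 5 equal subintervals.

Exact integral: ∫_1.5^5 h(s) ds = 549.71875.
L_5 = 424.095.
Error = 549.71875 − 424.095 = 125.62375.

125.62375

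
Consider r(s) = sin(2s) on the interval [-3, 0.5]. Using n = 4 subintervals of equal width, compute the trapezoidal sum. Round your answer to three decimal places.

Δs = (0.5 − (-3))/4 = 0.875.
r(-3) ≈ 0.279, r(-2.125) ≈ 0.895, r(-1.25) ≈ -0.598, r(-0.375) ≈ -0.682, r(0.5) ≈ 0.841.
T_4 = (Δs/2)·[r(s_0) + 2r(s_1) + 2r(s_2) + 2r(s_3) + r(s_4)].
Sum ≈ 0.153.

0.153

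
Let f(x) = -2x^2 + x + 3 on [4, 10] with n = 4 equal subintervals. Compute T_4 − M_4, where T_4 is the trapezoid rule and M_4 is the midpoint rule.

-6.75

T_4 = -568.5.
M_4 = -561.75.
T_4 − M_4 = -6.75.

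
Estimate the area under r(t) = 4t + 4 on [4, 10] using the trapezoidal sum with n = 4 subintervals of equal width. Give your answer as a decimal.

Δt = (10 − 4)/4 = 1.5.
r(4) = 20, r(5.5) = 26, r(7) = 32, r(8.5) = 38, r(10) = 44.
T_4 = (Δt/2)·[r(t_0) + 2r(t_1) + 2r(t_2) + 2r(t_3) + r(t_4)].
Sum = 192.

192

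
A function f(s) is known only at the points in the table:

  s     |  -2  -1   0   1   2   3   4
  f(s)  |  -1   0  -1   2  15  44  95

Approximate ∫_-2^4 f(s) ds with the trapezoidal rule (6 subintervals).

107

Δs = 1.
T_6 = (1/2)·[(-1) + 2·0 + 2·(-1) + 2·2 + 2·15 + 2·44 + 95] = 107.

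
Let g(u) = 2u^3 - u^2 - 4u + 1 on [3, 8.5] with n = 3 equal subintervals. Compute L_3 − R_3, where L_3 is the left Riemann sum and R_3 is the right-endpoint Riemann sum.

-1996.5

L_3 ≈ 1357.787037.
R_3 ≈ 3354.287037.
L_3 − R_3 = -1996.5.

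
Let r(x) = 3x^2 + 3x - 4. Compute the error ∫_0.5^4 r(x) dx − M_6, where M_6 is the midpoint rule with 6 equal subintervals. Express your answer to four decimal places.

Exact integral: ∫_0.5^4 r(x) dx = 73.5.
M_6 ≈ 73.202257.
Error ≈ 73.5 − 73.202257 ≈ 0.2977.

0.2977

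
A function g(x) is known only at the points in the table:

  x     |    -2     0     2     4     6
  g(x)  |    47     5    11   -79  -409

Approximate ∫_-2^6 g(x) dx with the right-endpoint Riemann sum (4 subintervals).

Δx = 2.
Sum = 2·[5 + 11 + (-79) + (-409)] = -944.

-944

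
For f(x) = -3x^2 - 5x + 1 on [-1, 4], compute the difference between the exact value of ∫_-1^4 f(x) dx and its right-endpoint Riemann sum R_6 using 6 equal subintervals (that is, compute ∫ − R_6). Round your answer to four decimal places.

30.9028

Exact integral: ∫_-1^4 f(x) dx = -97.5.
R_6 ≈ -128.402778.
Error ≈ -97.5 − (-128.402778) ≈ 30.9028.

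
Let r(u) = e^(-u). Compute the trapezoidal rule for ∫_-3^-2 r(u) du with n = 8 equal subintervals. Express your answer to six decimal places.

12.713008

Δu = (-2 − (-3))/8 = 0.125.
r(-3) ≈ 20.085537, r(-2.875) ≈ 17.725424, r(-2.75) ≈ 15.642632, r(-2.625) ≈ 13.804574, r(-2.5) ≈ 12.182494, r(-2.375) ≈ 10.751013, r(-2.25) ≈ 9.487736, r(-2.125) ≈ 8.372897, r(-2) ≈ 7.389056.
T_8 = (Δu/2)·[r(u_0) + 2r(u_1) + ... + 2r(u_{7}) + r(u_8)].
Sum ≈ 12.713008.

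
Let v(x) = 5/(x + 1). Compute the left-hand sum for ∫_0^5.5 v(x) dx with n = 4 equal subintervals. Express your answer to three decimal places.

12.945

Δx = (5.5 − 0)/4 = 1.375.
Left endpoints: 0, 1.375, 2.75, 4.125.
v(0) = 5, v(1.375) = 40/19, v(2.75) = 4/3, v(4.125) = 40/41.
Sum = Δx · [v(0) + v(1.375) + v(2.75) + v(4.125)].
Sum ≈ 12.945.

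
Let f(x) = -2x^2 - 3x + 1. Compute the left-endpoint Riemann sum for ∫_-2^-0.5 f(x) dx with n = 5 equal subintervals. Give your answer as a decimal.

Δx = (-0.5 − (-2))/5 = 0.3.
Left endpoints: -2, -1.7, -1.4, -1.1, -0.8.
f(-2) = -1, f(-1.7) = 0.32, f(-1.4) = 1.28, f(-1.1) = 1.88, f(-0.8) = 2.12.
Sum = Δx · [f(-2) + f(-1.7) + f(-1.4) + f(-1.1) + f(-0.8)].
Sum = 1.38.

1.38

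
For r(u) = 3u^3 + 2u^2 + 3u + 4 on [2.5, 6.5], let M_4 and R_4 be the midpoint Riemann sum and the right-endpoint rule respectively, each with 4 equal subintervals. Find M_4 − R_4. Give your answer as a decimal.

-473

M_4 = 1538.
R_4 = 2011.
M_4 − R_4 = -473.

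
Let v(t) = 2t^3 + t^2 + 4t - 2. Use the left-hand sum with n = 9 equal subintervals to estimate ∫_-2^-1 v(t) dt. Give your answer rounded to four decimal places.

-14.0165

Δt = (-1 − (-2))/9 = 1/9.
Left endpoints: -2, -17/9, -16/9, -5/3, -14/9, -13/9, -4/3, -11/9, -10/9.
v(-2) = -22, v(-17/9) = -14191/729, v(-16/9) = -12530/729, v(-5/3) = -409/27, v(-14/9) = -9718/729, v(-13/9) = -8543/729, v(-4/3) = -278/27, v(-11/9) = -6595/729, v(-10/9) = -5798/729.
Sum = Δt · [v(-2) + v(-17/9) + v(-16/9) + ...].
Sum ≈ -14.0165.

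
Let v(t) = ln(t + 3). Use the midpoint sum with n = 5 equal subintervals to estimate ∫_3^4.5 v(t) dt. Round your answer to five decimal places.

Δt = (4.5 − 3)/5 = 0.3.
Midpoints: 3.15, 3.45, 3.75, 4.05, 4.35.
v(3.15) ≈ 1.81645, v(3.45) ≈ 1.86408, v(3.75) ≈ 1.90954, v(4.05) ≈ 1.95303, v(4.35) ≈ 1.99470.
Sum = Δt · [v(3.15) + v(3.45) + v(3.75) + v(4.05) + v(4.35)].
Sum ≈ 2.86134.

2.86134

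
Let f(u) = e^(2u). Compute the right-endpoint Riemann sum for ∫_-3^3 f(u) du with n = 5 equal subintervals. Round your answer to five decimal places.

532.41080

Δu = (3 − (-3))/5 = 1.2.
Right endpoints: -1.8, -0.6, 0.6, 1.8, 3.
f(-1.8) ≈ 0.02732, f(-0.6) ≈ 0.30119, f(0.6) ≈ 3.32012, f(1.8) ≈ 36.59823, f(3) ≈ 403.42879.
Sum = Δu · [f(-1.8) + f(-0.6) + f(0.6) + f(1.8) + f(3)].
Sum ≈ 532.41080.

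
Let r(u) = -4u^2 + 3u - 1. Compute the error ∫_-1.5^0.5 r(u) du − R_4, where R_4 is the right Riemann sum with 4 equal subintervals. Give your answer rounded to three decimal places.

-3.167

Exact integral: ∫_-1.5^0.5 r(u) du ≈ -9.66667.
R_4 = -6.5.
Error ≈ -9.66667 − (-6.5) ≈ -3.167.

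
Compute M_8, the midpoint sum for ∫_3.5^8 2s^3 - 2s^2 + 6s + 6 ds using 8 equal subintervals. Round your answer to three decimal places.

1838.613

Δs = (8 − 3.5)/8 = 0.5625.
Midpoints: 3.78125, 4.34375, 4.90625, 5.46875, 6.03125, 6.59375, 7.15625, 7.71875.
f(3.78125) = 1773065/16384, f(4.34375) = 2592659/16384, f(4.90625) = 3661733/16384, f(5.46875) = 5015279/16384, f(6.03125) = 6688289/16384, f(6.59375) = 8715755/16384, f(7.15625) = 11132669/16384, f(7.71875) = 13974023/16384.
Sum = Δs · [f(3.78125) + f(4.34375) + f(4.90625) + ...].
Sum ≈ 1838.613.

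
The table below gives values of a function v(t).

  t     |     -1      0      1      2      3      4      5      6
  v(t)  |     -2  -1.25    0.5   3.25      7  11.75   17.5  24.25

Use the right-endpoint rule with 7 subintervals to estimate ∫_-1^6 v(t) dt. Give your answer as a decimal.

Δt = 1.
Sum = 1·[(-1.25) + 0.5 + 3.25 + 7 + 11.75 + 17.5 + 24.25] = 63.

63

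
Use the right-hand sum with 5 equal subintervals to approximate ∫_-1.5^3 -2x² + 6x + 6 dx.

31.86

Δx = (3 − (-1.5))/5 = 0.9.
Right endpoints: -0.6, 0.3, 1.2, 2.1, 3.
f(-0.6) = 1.68, f(0.3) = 7.62, f(1.2) = 10.32, f(2.1) = 9.78, f(3) = 6.
Sum = Δx · [f(-0.6) + f(0.3) + f(1.2) + f(2.1) + f(3)].
Sum = 31.86.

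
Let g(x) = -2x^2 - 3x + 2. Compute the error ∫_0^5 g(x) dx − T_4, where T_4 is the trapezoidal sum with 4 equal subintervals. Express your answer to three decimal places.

2.604

Exact integral: ∫_0^5 g(x) dx ≈ -110.83333.
T_4 = -113.4375.
Error ≈ -110.83333 − (-113.4375) ≈ 2.604.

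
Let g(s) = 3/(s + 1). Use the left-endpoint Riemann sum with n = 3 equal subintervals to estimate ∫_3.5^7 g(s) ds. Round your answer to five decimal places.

Δs = (7 − 3.5)/3 = 7/6.
Left endpoints: 3.5, 14/3, 35/6.
g(3.5) = 2/3, g(14/3) = 9/17, g(35/6) = 18/41.
Sum = Δs · [g(3.5) + g(14/3) + g(35/6)].
Sum ≈ 1.90762.

1.90762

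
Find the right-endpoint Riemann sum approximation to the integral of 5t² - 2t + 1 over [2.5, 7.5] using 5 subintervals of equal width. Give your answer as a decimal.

Δt = (7.5 − 2.5)/5 = 1.
Right endpoints: 3.5, 4.5, 5.5, 6.5, 7.5.
f(3.5) = 55.25, f(4.5) = 93.25, f(5.5) = 141.25, f(6.5) = 199.25, f(7.5) = 267.25.
Sum = Δt · [f(3.5) + f(4.5) + f(5.5) + f(6.5) + f(7.5)].
Sum = 756.25.

756.25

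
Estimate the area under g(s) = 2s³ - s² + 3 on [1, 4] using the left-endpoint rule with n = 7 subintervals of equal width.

Δs = (4 − 1)/7 = 3/7.
Left endpoints: 1, 10/7, 13/7, 16/7, 19/7, 22/7, 25/7.
g(1) = 4, g(10/7) = 2329/343, g(13/7) = 4240/343, g(16/7) = 7429/343, g(19/7) = 12220/343, g(22/7) = 18937/343, g(25/7) = 27904/343.
Sum = Δs · [g(1) + g(10/7) + g(13/7) + ...].
Sum = 93.

93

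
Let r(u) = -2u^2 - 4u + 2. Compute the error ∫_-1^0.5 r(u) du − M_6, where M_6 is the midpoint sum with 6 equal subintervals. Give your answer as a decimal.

-0.015625

Exact integral: ∫_-1^0.5 r(u) du = 3.75.
M_6 = 3.765625.
Error = 3.75 − 3.765625 = -0.015625.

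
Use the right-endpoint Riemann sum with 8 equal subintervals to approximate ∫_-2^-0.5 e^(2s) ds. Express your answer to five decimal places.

Δs = (-0.5 − (-2))/8 = 0.1875.
Right endpoints: -1.8125, -1.625, -1.4375, -1.25, -1.0625, -0.875, -0.6875, -0.5.
f(-1.8125) ≈ 0.02665, f(-1.625) ≈ 0.03877, f(-1.4375) ≈ 0.05642, f(-1.25) ≈ 0.08208, f(-1.0625) ≈ 0.11943, f(-0.875) ≈ 0.17377, f(-0.6875) ≈ 0.25284, f(-0.5) ≈ 0.36788.
Sum = Δs · [f(-1.8125) + f(-1.625) + f(-1.4375) + ...].
Sum ≈ 0.20960.

0.20960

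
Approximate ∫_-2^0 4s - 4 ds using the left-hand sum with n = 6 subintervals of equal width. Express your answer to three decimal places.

Δs = (0 − (-2))/6 = 1/3.
Left endpoints: -2, -5/3, -4/3, -1, -2/3, -1/3.
f(-2) = -12, f(-5/3) = -32/3, f(-4/3) = -28/3, f(-1) = -8, f(-2/3) = -20/3, f(-1/3) = -16/3.
Sum = Δs · [f(-2) + f(-5/3) + f(-4/3) + ...].
Sum ≈ -17.333.

-17.333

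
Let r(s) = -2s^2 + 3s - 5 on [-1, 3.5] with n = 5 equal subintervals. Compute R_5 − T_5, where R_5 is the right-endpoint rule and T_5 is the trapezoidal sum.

R_5 = -40.14.
T_5 = -36.09.
R_5 − T_5 = -4.05.

-4.05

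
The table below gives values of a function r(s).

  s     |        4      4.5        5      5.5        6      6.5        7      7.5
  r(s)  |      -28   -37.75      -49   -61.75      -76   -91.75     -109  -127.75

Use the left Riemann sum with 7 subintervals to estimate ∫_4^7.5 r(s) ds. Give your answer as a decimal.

-226.625

Δs = 0.5.
Sum = 0.5·[(-28) + (-37.75) + (-49) + (-61.75) + (-76) + (-91.75) + (-109)] = -226.625.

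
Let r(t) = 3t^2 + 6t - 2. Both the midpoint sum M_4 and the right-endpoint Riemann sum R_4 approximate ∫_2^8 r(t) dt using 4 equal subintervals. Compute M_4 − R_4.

M_4 = 668.625.
R_4 = 840.75.
M_4 − R_4 = -172.125.

-172.125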